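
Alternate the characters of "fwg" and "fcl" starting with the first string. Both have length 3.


String 1: 'fwg'
String 2: 'fcl'
Operation: alternate characters
Pairs: 'f'+'f', 'w'+'c', 'g'+'l'
Result: ffwcgl


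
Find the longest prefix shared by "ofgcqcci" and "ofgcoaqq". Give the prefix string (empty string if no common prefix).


String 1: 'ofgcqcci'
String 2: 'ofgcoaqq'
Compare position by position:
pos 0: 'o' vs 'o' match
pos 1: 'f' vs 'f' match
pos 2: 'g' vs 'g' match
pos 3: 'c' vs 'c' match
pos 4: 'q' vs 'o' differ -> stop
Longest common prefix: "ofgc" (length 4)


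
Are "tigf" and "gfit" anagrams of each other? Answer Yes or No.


String 1: 'tigf' -> sorted: 'fgit'
String 2: 'gfit' -> sorted: 'fgit'
Compare sorted forms: 'fgit' == 'fgit'
Anagram: Yes


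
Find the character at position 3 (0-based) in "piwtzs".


Input string: 'piwtzs'
Operation: get character at index 3
Index mapping: s[0]='p', s[1]='i', s[2]='w', s[3]='t'
Result: 't'


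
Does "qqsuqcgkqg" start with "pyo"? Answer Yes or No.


Input string: 'qqsuqcgkqg'
Prefix to check: 'pyo'
First 3 characters of input: 'qqs'
Match: False
Result: No


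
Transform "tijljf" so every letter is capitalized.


Input string: 'tijljf'
Operation: convert each letter to uppercase
Mapping: 't'->'T', 'i'->'I', 'j'->'J', 'l'->'L', 'j'->'J', 'f'->'F'
Result: TIJLJF


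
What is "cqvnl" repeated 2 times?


Input string: 'cqvnl'
Operation: repeat 2 times
Concatenation: 'cqvnl' + 'cqvnl'
Result: cqvnlcqvnl


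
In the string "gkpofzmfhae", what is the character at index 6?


Input string: 'gkpofzmfhae'
Operation: get character at index 6
Index mapping: s[0]='g', s[1]='k', s[2]='p', s[3]='o', s[4]='f', s[5]='z', s[6]='m'
Result: 'm'


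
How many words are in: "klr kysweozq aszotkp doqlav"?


Input string: 'klr kysweozq aszotkp doqlav'
Operation: split by spaces
Words found: 'klr', 'kysweozq', 'aszotkp', 'doqlav'
Word count: 4


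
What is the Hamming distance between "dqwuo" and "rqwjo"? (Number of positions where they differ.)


String 1: 'dqwuo'
String 2: 'rqwjo'
Compare each position: pos 0: 'd'!='r', pos 1: 'q'=='q', pos 2: 'w'=='w', pos 3: 'u'!='j', pos 4: 'o'=='o'
Differing positions: 2
Hamming distance: 2


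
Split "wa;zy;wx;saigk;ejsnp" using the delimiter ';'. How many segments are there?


Input string: 'wa;zy;wx;saigk;ejsnp'
Delimiter: ';'
Split result: 'wa', 'zy', 'wx', 'saigk', 'ejsnp'
Number of parts: 5


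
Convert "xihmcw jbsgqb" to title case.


Input string: 'xihmcw jbsgqb'
Operation: capitalize first letter of each word
Word transformations: 'xihmcw'->'Xihmcw', 'jbsgqb'->'Jbsgqb'
Result: Xihmcw Jbsgqb


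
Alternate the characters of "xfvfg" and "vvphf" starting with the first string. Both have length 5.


String 1: 'xfvfg'
String 2: 'vvphf'
Operation: alternate characters
Pairs: 'x'+'v', 'f'+'v', 'v'+'p', 'f'+'h', 'g'+'f'
Result: xvfvvpfhgf


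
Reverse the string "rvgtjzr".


Input string: 'rvgtjzr'
Operation: reverse character order
Original order: 'r' -> 'v' -> 'g' -> 't' -> 'j' -> 'z' -> 'r'
Reversed order: 'r' -> 'z' -> 'j' -> 't' -> 'g' -> 'v' -> 'r'
Result: rzjtgvr


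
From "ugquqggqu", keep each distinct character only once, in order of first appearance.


Input: 'ugquqggqu'
Operation: keep first occurrence of each character
Scan: s[0]='u' new -> keep; s[1]='g' new -> keep; s[2]='q' new -> keep; s[3]='u' seen -> skip; s[4]='q' seen -> skip; s[5]='g' seen -> skip; s[6]='g' seen -> skip; s[7]='q' seen -> skip; s[8]='u' seen -> skip
Result: ugq


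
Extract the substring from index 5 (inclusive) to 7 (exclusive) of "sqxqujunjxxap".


Input string: 'sqxqujunjxxap'
Operation: slice [5:7]
Extract characters: s[5]='j', s[6]='u'
Result: ju


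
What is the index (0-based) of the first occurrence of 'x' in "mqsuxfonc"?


Input string: 'mqsuxfonc'
Target: 'x'
Scanning left to right: s[0]='m', s[1]='q', s[2]='s', s[3]='u', s[4]='x'
First match at index: 4


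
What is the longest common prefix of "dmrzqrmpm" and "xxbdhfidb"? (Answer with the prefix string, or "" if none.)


String 1: 'dmrzqrmpm'
String 2: 'xxbdhfidb'
Compare position by position:
pos 0: 'd' vs 'x' differ -> stop
Longest common prefix: "" (length 0)


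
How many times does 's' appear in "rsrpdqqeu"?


Input string: 'rsrpdqqeu'
Target character: 's'
Scan each position: s[1]='s'
Matches found at indices: 1
Total: 1


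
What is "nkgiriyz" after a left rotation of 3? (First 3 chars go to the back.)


Input: 'nkgiriyz', shift = 3
Operation: split at index 3 and swap parts
Front part s[0:3] = 'nkg'
Back part s[3:] = 'iriyz'
Rotated = back + front = 'iriyz' + 'nkg'
Result: iriyznkg


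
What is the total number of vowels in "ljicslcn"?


Input string: 'ljicslcn'
Operation: count vowels (a, e, i, o, u)
Scan: s[0]='l', s[1]='j', s[2]='i' (vowel), s[3]='c', s[4]='s', s[5]='l', s[6]='c', s[7]='n'
Vowels found: 1
Result: 1


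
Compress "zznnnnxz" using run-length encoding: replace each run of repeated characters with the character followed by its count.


Input: 'zznnnnxz'
Operation: identify consecutive runs
Runs: 'zz' -> z2, 'nnnn' -> n4, 'x' -> x1, 'z' -> z1
Encoded: z2n4x1z1


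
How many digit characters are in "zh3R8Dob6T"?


Input string: 'zh3R8Dob6T'
Operation: count digit characters (0-9)
Scan: 'z', 'h', '3'(digit), 'R', '8'(digit), 'D', 'o', 'b', '6'(digit), 'T'
Digits found: 3
Result: 3


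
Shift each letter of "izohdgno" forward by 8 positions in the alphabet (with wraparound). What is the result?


Input: 'izohdgno', shift = 8
Operation: for each letter, (position + 8) mod 26
Mapping: 'i'(8+8=16)->'q', 'z'(25+8=33, 33 mod 26=7)->'h', 'o'(14+8=22)->'w', 'h'(7+8=15)->'p', 'd'(3+8=11)->'l', 'g'(6+8=14)->'o', 'n'(13+8=21)->'v', 'o'(14+8=22)->'w'
Result: qhwplovw


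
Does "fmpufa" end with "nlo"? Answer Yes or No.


Input string: 'fmpufa'
Suffix to check: 'nlo'
Last 3 characters of input: 'ufa'
Match: False
Result: No


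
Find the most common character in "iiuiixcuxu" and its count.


Input: 'iiuiixcuxu'
Operation: tally each character
Counts: 'c':1, 'i':4, 'u':3, 'x':2
Maximum: 'i' appears 4 times


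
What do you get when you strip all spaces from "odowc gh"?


Input string: 'odowc gh'
Operation: remove all spaces
Words: 'odowc', 'gh'
Join without spaces: odowcgh


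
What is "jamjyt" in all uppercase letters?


Input string: 'jamjyt'
Operation: convert each letter to uppercase
Mapping: 'j'->'J', 'a'->'A', 'm'->'M', 'j'->'J', 'y'->'Y', 't'->'T'
Result: JAMJYT


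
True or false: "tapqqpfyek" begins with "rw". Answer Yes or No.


Input string: 'tapqqpfyek'
Prefix to check: 'rw'
First 2 characters of input: 'ta'
Match: False
Result: No


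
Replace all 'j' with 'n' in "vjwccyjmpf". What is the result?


Input string: 'vjwccyjmpf'
Operation: replace 'j' with 'n'
Positions of 'j': 1, 6
After replacement: vnwccynmpf


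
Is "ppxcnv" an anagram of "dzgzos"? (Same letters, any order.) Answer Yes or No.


String 1: 'dzgzos' -> sorted: 'dgoszz'
String 2: 'ppxcnv' -> sorted: 'cnppvx'
Compare sorted forms: 'dgoszz' != 'cnppvx'
Anagram: No


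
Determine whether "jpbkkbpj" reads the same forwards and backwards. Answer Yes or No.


Input string: 'jpbkkbpj'
Reversed: 'jpbkkbpj'
Compare pairs: s[0]='j' vs s[7]='j' (match), s[1]='p' vs s[6]='p' (match), s[2]='b' vs s[5]='b' (match), s[3]='k' vs s[4]='k' (match)
Palindrome: Yes


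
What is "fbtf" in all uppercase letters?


Input string: 'fbtf'
Operation: convert each letter to uppercase
Mapping: 'f'->'F', 'b'->'B', 't'->'T', 'f'->'F'
Result: FBTF


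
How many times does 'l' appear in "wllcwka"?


Input string: 'wllcwka'
Target character: 'l'
Scan each position: s[1]='l', s[2]='l'
Matches found at indices: 1, 2
Total: 2


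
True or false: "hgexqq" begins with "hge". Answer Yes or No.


Input string: 'hgexqq'
Prefix to check: 'hge'
First 3 characters of input: 'hge'
Match: True
Result: Yes


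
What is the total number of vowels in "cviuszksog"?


Input string: 'cviuszksog'
Operation: count vowels (a, e, i, o, u)
Scan: s[0]='c', s[1]='v', s[2]='i' (vowel), s[3]='u' (vowel), s[4]='s', s[5]='z', s[6]='k', s[7]='s', s[8]='o' (vowel), s[9]='g'
Vowels found: 3
Result: 3


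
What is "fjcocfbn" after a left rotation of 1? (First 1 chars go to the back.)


Input: 'fjcocfbn', shift = 1
Operation: split at index 1 and swap parts
Front part s[0:1] = 'f'
Back part s[1:] = 'jcocfbn'
Rotated = back + front = 'jcocfbn' + 'f'
Result: jcocfbnf


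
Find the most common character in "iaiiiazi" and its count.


Input: 'iaiiiazi'
Operation: tally each character
Counts: 'a':2, 'i':5, 'z':1
Maximum: 'i' appears 5 times


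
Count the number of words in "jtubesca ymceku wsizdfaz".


Input string: 'jtubesca ymceku wsizdfaz'
Operation: split by spaces
Words found: 'jtubesca', 'ymceku', 'wsizdfaz'
Word count: 3


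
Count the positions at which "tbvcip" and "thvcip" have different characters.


String 1: 'tbvcip'
String 2: 'thvcip'
Compare each position: pos 0: 't'=='t', pos 1: 'b'!='h', pos 2: 'v'=='v', pos 3: 'c'=='c', pos 4: 'i'=='i', pos 5: 'p'=='p'
Differing positions: 1
Hamming distance: 1


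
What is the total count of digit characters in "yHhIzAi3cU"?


Input string: 'yHhIzAi3cU'
Operation: count digit characters (0-9)
Scan: 'y', 'H', 'h', 'I', 'z', 'A', 'i', '3'(digit), 'c', 'U'
Digits found: 1
Result: 1


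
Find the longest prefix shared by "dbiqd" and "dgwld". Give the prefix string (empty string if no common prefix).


String 1: 'dbiqd'
String 2: 'dgwld'
Compare position by position:
pos 0: 'd' vs 'd' match
pos 1: 'b' vs 'g' differ -> stop
Longest common prefix: "d" (length 1)


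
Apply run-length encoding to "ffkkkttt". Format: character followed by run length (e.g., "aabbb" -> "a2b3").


Input: 'ffkkkttt'
Operation: identify consecutive runs
Runs: 'ff' -> f2, 'kkk' -> k3, 'ttt' -> t3
Encoded: f2k3t3


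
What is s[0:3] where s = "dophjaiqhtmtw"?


Input string: 'dophjaiqhtmtw'
Operation: slice [0:3]
Extract characters: s[0]='d', s[1]='o', s[2]='p'
Result: dop


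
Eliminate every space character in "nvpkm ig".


Input string: 'nvpkm ig'
Operation: remove all spaces
Words: 'nvpkm', 'ig'
Join without spaces: nvpkmig


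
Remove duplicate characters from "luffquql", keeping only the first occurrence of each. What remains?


Input: 'luffquql'
Operation: keep first occurrence of each character
Scan: s[0]='l' new -> keep; s[1]='u' new -> keep; s[2]='f' new -> keep; s[3]='f' seen -> skip; s[4]='q' new -> keep; s[5]='u' seen -> skip; s[6]='q' seen -> skip; s[7]='l' seen -> skip
Result: lufq


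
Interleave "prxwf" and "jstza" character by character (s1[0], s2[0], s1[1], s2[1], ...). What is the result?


String 1: 'prxwf'
String 2: 'jstza'
Operation: alternate characters
Pairs: 'p'+'j', 'r'+'s', 'x'+'t', 'w'+'z', 'f'+'a'
Result: pjrsxtwzfa


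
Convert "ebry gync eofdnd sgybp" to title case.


Input string: 'ebry gync eofdnd sgybp'
Operation: capitalize first letter of each word
Word transformations: 'ebry'->'Ebry', 'gync'->'Gync', 'eofdnd'->'Eofdnd', 'sgybp'->'Sgybp'
Result: Ebry Gync Eofdnd Sgybp


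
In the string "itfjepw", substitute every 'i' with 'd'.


Input string: 'itfjepw'
Operation: replace 'i' with 'd'
Positions of 'i': 0
After replacement: dtfjepw


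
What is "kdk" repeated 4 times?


Input string: 'kdk'
Operation: repeat 4 times
Concatenation: 'kdk' + 'kdk' + 'kdk' + 'kdk'
Result: kdkkdkkdkkdk


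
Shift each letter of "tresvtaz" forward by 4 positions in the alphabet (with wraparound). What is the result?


Input: 'tresvtaz', shift = 4
Operation: for each letter, (position + 4) mod 26
Mapping: 't'(19+4=23)->'x', 'r'(17+4=21)->'v', 'e'(4+4=8)->'i', 's'(18+4=22)->'w', 'v'(21+4=25)->'z', 't'(19+4=23)->'x', 'a'(0+4=4)->'e', 'z'(25+4=29, 29 mod 26=3)->'d'
Result: xviwzxed


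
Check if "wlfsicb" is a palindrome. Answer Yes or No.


Input string: 'wlfsicb'
Reversed: 'bcisflw'
Compare pairs: s[0]='w' vs s[6]='b' (mismatch), s[1]='l' vs s[5]='c' (mismatch), s[2]='f' vs s[4]='i' (mismatch)
Palindrome: No


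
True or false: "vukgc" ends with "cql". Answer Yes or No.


Input string: 'vukgc'
Suffix to check: 'cql'
Last 3 characters of input: 'kgc'
Match: False
Result: No


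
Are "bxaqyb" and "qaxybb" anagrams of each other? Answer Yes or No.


String 1: 'bxaqyb' -> sorted: 'abbqxy'
String 2: 'qaxybb' -> sorted: 'abbqxy'
Compare sorted forms: 'abbqxy' == 'abbqxy'
Anagram: Yes


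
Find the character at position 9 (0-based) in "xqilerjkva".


Input string: 'xqilerjkva'
Operation: get character at index 9
Index mapping: s[0]='x', s[1]='q', s[2]='i', s[3]='l', s[4]='e', s[5]='r', s[6]='j', s[7]='k', s[8]='v', s[9]='a'
Result: 'a'


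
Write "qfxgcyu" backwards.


Input string: 'qfxgcyu'
Operation: reverse character order
Original order: 'q' -> 'f' -> 'x' -> 'g' -> 'c' -> 'y' -> 'u'
Reversed order: 'u' -> 'y' -> 'c' -> 'g' -> 'x' -> 'f' -> 'q'
Result: uycgxfq


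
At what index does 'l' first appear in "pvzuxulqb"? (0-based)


Input string: 'pvzuxulqb'
Target: 'l'
Scanning left to right: s[0]='p', s[1]='v', s[2]='z', s[3]='u', s[4]='x', s[5]='u', s[6]='l'
First match at index: 6


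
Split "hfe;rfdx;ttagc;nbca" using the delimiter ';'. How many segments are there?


Input string: 'hfe;rfdx;ttagc;nbca'
Delimiter: ';'
Split result: 'hfe', 'rfdx', 'ttagc', 'nbca'
Number of parts: 4


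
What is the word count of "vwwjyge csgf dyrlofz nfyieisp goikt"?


Input string: 'vwwjyge csgf dyrlofz nfyieisp goikt'
Operation: split by spaces
Words found: 'vwwjyge', 'csgf', 'dyrlofz', 'nfyieisp', 'goikt'
Word count: 5


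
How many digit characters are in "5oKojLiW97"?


Input string: '5oKojLiW97'
Operation: count digit characters (0-9)
Scan: '5'(digit), 'o', 'K', 'o', 'j', 'L', 'i', 'W', '9'(digit), '7'(digit)
Digits found: 3
Result: 3


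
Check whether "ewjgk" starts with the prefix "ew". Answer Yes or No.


Input string: 'ewjgk'
Prefix to check: 'ew'
First 2 characters of input: 'ew'
Match: True
Result: Yes


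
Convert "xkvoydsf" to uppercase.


Input string: 'xkvoydsf'
Operation: convert each letter to uppercase
Mapping: 'x'->'X', 'k'->'K', 'v'->'V', 'o'->'O', 'y'->'Y', 'd'->'D', 's'->'S', 'f'->'F'
Result: XKVOYDSF


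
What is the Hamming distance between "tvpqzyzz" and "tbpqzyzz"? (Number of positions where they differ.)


String 1: 'tvpqzyzz'
String 2: 'tbpqzyzz'
Compare each position: pos 0: 't'=='t', pos 1: 'v'!='b', pos 2: 'p'=='p', pos 3: 'q'=='q', pos 4: 'z'=='z', pos 5: 'y'=='y', pos 6: 'z'=='z', pos 7: 'z'=='z'
Differing positions: 1
Hamming distance: 1


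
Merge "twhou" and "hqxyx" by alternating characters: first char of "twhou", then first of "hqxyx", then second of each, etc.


String 1: 'twhou'
String 2: 'hqxyx'
Operation: alternate characters
Pairs: 't'+'h', 'w'+'q', 'h'+'x', 'o'+'y', 'u'+'x'
Result: thwqhxoyux


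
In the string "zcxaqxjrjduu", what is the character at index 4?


Input string: 'zcxaqxjrjduu'
Operation: get character at index 4
Index mapping: s[0]='z', s[1]='c', s[2]='x', s[3]='a', s[4]='q'
Result: 'q'


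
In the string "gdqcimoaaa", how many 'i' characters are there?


Input string: 'gdqcimoaaa'
Target character: 'i'
Scan each position: s[4]='i'
Matches found at indices: 4
Total: 1


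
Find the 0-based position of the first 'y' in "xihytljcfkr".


Input string: 'xihytljcfkr'
Target: 'y'
Scanning left to right: s[0]='x', s[1]='i', s[2]='h', s[3]='y'
First match at index: 3


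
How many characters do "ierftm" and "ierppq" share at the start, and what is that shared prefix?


String 1: 'ierftm'
String 2: 'ierppq'
Compare position by position:
pos 0: 'i' vs 'i' match
pos 1: 'e' vs 'e' match
pos 2: 'r' vs 'r' match
pos 3: 'f' vs 'p' differ -> stop
Longest common prefix: "ier" (length 3)


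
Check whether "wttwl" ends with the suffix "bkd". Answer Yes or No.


Input string: 'wttwl'
Suffix to check: 'bkd'
Last 3 characters of input: 'twl'
Match: False
Result: No


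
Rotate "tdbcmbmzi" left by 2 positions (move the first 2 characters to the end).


Input: 'tdbcmbmzi', shift = 2
Operation: split at index 2 and swap parts
Front part s[0:2] = 'td'
Back part s[2:] = 'bcmbmzi'
Rotated = back + front = 'bcmbmzi' + 'td'
Result: bcmbmzitd


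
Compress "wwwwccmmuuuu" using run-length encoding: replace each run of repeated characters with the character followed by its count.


Input: 'wwwwccmmuuuu'
Operation: identify consecutive runs
Runs: 'wwww' -> w4, 'cc' -> c2, 'mm' -> m2, 'uuuu' -> u4
Encoded: w4c2m2u4


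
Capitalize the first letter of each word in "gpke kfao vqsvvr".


Input string: 'gpke kfao vqsvvr'
Operation: capitalize first letter of each word
Word transformations: 'gpke'->'Gpke', 'kfao'->'Kfao', 'vqsvvr'->'Vqsvvr'
Result: Gpke Kfao Vqsvvr


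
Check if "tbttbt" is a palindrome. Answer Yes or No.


Input string: 'tbttbt'
Reversed: 'tbttbt'
Compare pairs: s[0]='t' vs s[5]='t' (match), s[1]='b' vs s[4]='b' (match), s[2]='t' vs s[3]='t' (match)
Palindrome: Yes


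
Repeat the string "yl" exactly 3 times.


Input string: 'yl'
Operation: repeat 3 times
Concatenation: 'yl' + 'yl' + 'yl'
Result: ylylyl


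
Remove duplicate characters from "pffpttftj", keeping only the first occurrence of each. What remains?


Input: 'pffpttftj'
Operation: keep first occurrence of each character
Scan: s[0]='p' new -> keep; s[1]='f' new -> keep; s[2]='f' seen -> skip; s[3]='p' seen -> skip; s[4]='t' new -> keep; s[5]='t' seen -> skip; s[6]='f' seen -> skip; s[7]='t' seen -> skip; s[8]='j' new -> keep
Result: pftj


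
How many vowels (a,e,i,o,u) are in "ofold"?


Input string: 'ofold'
Operation: count vowels (a, e, i, o, u)
Scan: s[0]='o' (vowel), s[1]='f', s[2]='o' (vowel), s[3]='l', s[4]='d'
Vowels found: 2
Result: 2


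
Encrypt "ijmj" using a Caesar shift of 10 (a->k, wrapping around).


Input: 'ijmj', shift = 10
Operation: for each letter, (position + 10) mod 26
Mapping: 'i'(8+10=18)->'s', 'j'(9+10=19)->'t', 'm'(12+10=22)->'w', 'j'(9+10=19)->'t'
Result: stwt


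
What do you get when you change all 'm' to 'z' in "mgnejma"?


Input string: 'mgnejma'
Operation: replace 'm' with 'z'
Positions of 'm': 0, 5
After replacement: zgnejza


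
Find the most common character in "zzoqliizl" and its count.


Input: 'zzoqliizl'
Operation: tally each character
Counts: 'i':2, 'l':2, 'o':1, 'q':1, 'z':3
Maximum: 'z' appears 3 times


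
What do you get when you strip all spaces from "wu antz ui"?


Input string: 'wu antz ui'
Operation: remove all spaces
Words: 'wu', 'antz', 'ui'
Join without spaces: wuantzui


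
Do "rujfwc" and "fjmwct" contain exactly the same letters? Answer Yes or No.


String 1: 'rujfwc' -> sorted: 'cfjruw'
String 2: 'fjmwct' -> sorted: 'cfjmtw'
Compare sorted forms: 'cfjruw' != 'cfjmtw'
Anagram: No


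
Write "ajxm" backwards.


Input string: 'ajxm'
Operation: reverse character order
Original order: 'a' -> 'j' -> 'x' -> 'm'
Reversed order: 'm' -> 'x' -> 'j' -> 'a'
Result: mxja


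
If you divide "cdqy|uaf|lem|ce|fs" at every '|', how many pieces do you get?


Input string: 'cdqy|uaf|lem|ce|fs'
Delimiter: '|'
Split result: 'cdqy', 'uaf', 'lem', 'ce', 'fs'
Number of parts: 5


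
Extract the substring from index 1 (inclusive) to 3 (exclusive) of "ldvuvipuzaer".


Input string: 'ldvuvipuzaer'
Operation: slice [1:3]
Extract characters: s[1]='d', s[2]='v'
Result: dv


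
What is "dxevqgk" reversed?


Input string: 'dxevqgk'
Operation: reverse character order
Original order: 'd' -> 'x' -> 'e' -> 'v' -> 'q' -> 'g' -> 'k'
Reversed order: 'k' -> 'g' -> 'q' -> 'v' -> 'e' -> 'x' -> 'd'
Result: kgqvexd


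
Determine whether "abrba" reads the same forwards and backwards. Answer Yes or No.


Input string: 'abrba'
Reversed: 'abrba'
Compare pairs: s[0]='a' vs s[4]='a' (match), s[1]='b' vs s[3]='b' (match)
Palindrome: Yes


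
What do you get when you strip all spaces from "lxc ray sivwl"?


Input string: 'lxc ray sivwl'
Operation: remove all spaces
Words: 'lxc', 'ray', 'sivwl'
Join without spaces: lxcraysivwl


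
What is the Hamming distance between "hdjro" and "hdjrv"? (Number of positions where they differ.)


String 1: 'hdjro'
String 2: 'hdjrv'
Compare each position: pos 0: 'h'=='h', pos 1: 'd'=='d', pos 2: 'j'=='j', pos 3: 'r'=='r', pos 4: 'o'!='v'
Differing positions: 1
Hamming distance: 1


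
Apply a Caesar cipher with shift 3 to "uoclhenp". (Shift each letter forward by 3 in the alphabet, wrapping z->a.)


Input: 'uoclhenp', shift = 3
Operation: for each letter, (position + 3) mod 26
Mapping: 'u'(20+3=23)->'x', 'o'(14+3=17)->'r', 'c'(2+3=5)->'f', 'l'(11+3=14)->'o', 'h'(7+3=10)->'k', 'e'(4+3=7)->'h', 'n'(13+3=16)->'q', 'p'(15+3=18)->'s'
Result: xrfokhqs


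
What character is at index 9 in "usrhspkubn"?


Input string: 'usrhspkubn'
Operation: get character at index 9
Index mapping: s[0]='u', s[1]='s', s[2]='r', s[3]='h', s[4]='s', s[5]='p', s[6]='k', s[7]='u', s[8]='b', s[9]='n'
Result: 'n'


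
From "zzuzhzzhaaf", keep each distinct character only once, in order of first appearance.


Input: 'zzuzhzzhaaf'
Operation: keep first occurrence of each character
Scan: s[0]='z' new -> keep; s[1]='z' seen -> skip; s[2]='u' new -> keep; s[3]='z' seen -> skip; s[4]='h' new -> keep; s[5]='z' seen -> skip; s[6]='z' seen -> skip; s[7]='h' seen -> skip; s[8]='a' new -> keep; s[9]='a' seen -> skip; s[10]='f' new -> keep
Result: zuhaf


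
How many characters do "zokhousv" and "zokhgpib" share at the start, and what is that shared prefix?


String 1: 'zokhousv'
String 2: 'zokhgpib'
Compare position by position:
pos 0: 'z' vs 'z' match
pos 1: 'o' vs 'o' match
pos 2: 'k' vs 'k' match
pos 3: 'h' vs 'h' match
pos 4: 'o' vs 'g' differ -> stop
Longest common prefix: "zokh" (length 4)


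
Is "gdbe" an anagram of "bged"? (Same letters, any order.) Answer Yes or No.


String 1: 'bged' -> sorted: 'bdeg'
String 2: 'gdbe' -> sorted: 'bdeg'
Compare sorted forms: 'bdeg' == 'bdeg'
Anagram: Yes


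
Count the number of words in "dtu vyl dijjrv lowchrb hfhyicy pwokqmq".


Input string: 'dtu vyl dijjrv lowchrb hfhyicy pwokqmq'
Operation: split by spaces
Words found: 'dtu', 'vyl', 'dijjrv', 'lowchrb', 'hfhyicy', 'pwokqmq'
Word count: 6


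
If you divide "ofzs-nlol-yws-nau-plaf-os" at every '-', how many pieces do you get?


Input string: 'ofzs-nlol-yws-nau-plaf-os'
Delimiter: '-'
Split result: 'ofzs', 'nlol', 'yws', 'nau', 'plaf', 'os'
Number of parts: 6


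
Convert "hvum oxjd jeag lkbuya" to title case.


Input string: 'hvum oxjd jeag lkbuya'
Operation: capitalize first letter of each word
Word transformations: 'hvum'->'Hvum', 'oxjd'->'Oxjd', 'jeag'->'Jeag', 'lkbuya'->'Lkbuya'
Result: Hvum Oxjd Jeag Lkbuya


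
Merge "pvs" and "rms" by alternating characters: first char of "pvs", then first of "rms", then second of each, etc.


String 1: 'pvs'
String 2: 'rms'
Operation: alternate characters
Pairs: 'p'+'r', 'v'+'m', 's'+'s'
Result: prvmss


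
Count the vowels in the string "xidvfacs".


Input string: 'xidvfacs'
Operation: count vowels (a, e, i, o, u)
Scan: s[0]='x', s[1]='i' (vowel), s[2]='d', s[3]='v', s[4]='f', s[5]='a' (vowel), s[6]='c', s[7]='s'
Vowels found: 2
Result: 2


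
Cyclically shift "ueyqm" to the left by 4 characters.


Input: 'ueyqm', shift = 4
Operation: split at index 4 and swap parts
Front part s[0:4] = 'ueyq'
Back part s[4:] = 'm'
Rotated = back + front = 'm' + 'ueyq'
Result: mueyq


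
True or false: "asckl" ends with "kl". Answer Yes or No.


Input string: 'asckl'
Suffix to check: 'kl'
Last 2 characters of input: 'kl'
Match: True
Result: Yes


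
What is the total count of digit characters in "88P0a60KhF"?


Input string: '88P0a60KhF'
Operation: count digit characters (0-9)
Scan: '8'(digit), '8'(digit), 'P', '0'(digit), 'a', '6'(digit), '0'(digit), 'K', 'h', 'F'
Digits found: 5
Result: 5


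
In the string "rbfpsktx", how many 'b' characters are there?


Input string: 'rbfpsktx'
Target character: 'b'
Scan each position: s[1]='b'
Matches found at indices: 1
Total: 1


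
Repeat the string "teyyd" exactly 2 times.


Input string: 'teyyd'
Operation: repeat 2 times
Concatenation: 'teyyd' + 'teyyd'
Result: teyydteyyd


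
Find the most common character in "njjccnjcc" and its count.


Input: 'njjccnjcc'
Operation: tally each character
Counts: 'c':4, 'j':3, 'n':2
Maximum: 'c' appears 4 times


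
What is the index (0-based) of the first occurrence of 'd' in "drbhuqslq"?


Input string: 'drbhuqslq'
Target: 'd'
Scanning left to right: s[0]='d'
First match at index: 0


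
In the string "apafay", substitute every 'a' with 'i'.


Input string: 'apafay'
Operation: replace 'a' with 'i'
Positions of 'a': 0, 2, 4
After replacement: ipifiy


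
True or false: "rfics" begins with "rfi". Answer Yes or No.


Input string: 'rfics'
Prefix to check: 'rfi'
First 3 characters of input: 'rfi'
Match: True
Result: Yes


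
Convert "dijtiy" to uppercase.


Input string: 'dijtiy'
Operation: convert each letter to uppercase
Mapping: 'd'->'D', 'i'->'I', 'j'->'J', 't'->'T', 'i'->'I', 'y'->'Y'
Result: DIJTIY


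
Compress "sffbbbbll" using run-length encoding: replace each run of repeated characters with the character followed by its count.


Input: 'sffbbbbll'
Operation: identify consecutive runs
Runs: 's' -> s1, 'ff' -> f2, 'bbbb' -> b4, 'll' -> l2
Encoded: s1f2b4l2


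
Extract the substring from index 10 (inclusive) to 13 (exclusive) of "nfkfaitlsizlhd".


Input string: 'nfkfaitlsizlhd'
Operation: slice [10:13]
Extract characters: s[10]='z', s[11]='l', s[12]='h'
Result: zlh


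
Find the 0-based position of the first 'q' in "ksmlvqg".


Input string: 'ksmlvqg'
Target: 'q'
Scanning left to right: s[0]='k', s[1]='s', s[2]='m', s[3]='l', s[4]='v', s[5]='q'
First match at index: 5


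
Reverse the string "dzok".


Input string: 'dzok'
Operation: reverse character order
Original order: 'd' -> 'z' -> 'o' -> 'k'
Reversed order: 'k' -> 'o' -> 'z' -> 'd'
Result: kozd


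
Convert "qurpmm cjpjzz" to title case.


Input string: 'qurpmm cjpjzz'
Operation: capitalize first letter of each word
Word transformations: 'qurpmm'->'Qurpmm', 'cjpjzz'->'Cjpjzz'
Result: Qurpmm Cjpjzz


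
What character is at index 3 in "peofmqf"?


Input string: 'peofmqf'
Operation: get character at index 3
Index mapping: s[0]='p', s[1]='e', s[2]='o', s[3]='f'
Result: 'f'


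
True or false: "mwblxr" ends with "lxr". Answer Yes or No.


Input string: 'mwblxr'
Suffix to check: 'lxr'
Last 3 characters of input: 'lxr'
Match: True
Result: Yes


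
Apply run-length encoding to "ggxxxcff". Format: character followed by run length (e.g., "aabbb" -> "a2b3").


Input: 'ggxxxcff'
Operation: identify consecutive runs
Runs: 'gg' -> g2, 'xxx' -> x3, 'c' -> c1, 'ff' -> f2
Encoded: g2x3c1f2


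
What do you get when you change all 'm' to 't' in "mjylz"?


Input string: 'mjylz'
Operation: replace 'm' with 't'
Positions of 'm': 0
After replacement: tjylz


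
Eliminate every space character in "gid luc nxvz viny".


Input string: 'gid luc nxvz viny'
Operation: remove all spaces
Words: 'gid', 'luc', 'nxvz', 'viny'
Join without spaces: gidlucnxvzviny


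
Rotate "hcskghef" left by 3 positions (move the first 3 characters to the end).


Input: 'hcskghef', shift = 3
Operation: split at index 3 and swap parts
Front part s[0:3] = 'hcs'
Back part s[3:] = 'kghef'
Rotated = back + front = 'kghef' + 'hcs'
Result: kghefhcs


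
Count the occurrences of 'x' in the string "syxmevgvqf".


Input string: 'syxmevgvqf'
Target character: 'x'
Scan each position: s[2]='x'
Matches found at indices: 2
Total: 1


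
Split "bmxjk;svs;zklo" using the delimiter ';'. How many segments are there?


Input string: 'bmxjk;svs;zklo'
Delimiter: ';'
Split result: 'bmxjk', 'svs', 'zklo'
Number of parts: 3


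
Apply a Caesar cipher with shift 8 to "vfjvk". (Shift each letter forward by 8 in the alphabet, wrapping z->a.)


Input: 'vfjvk', shift = 8
Operation: for each letter, (position + 8) mod 26
Mapping: 'v'(21+8=29, 29 mod 26=3)->'d', 'f'(5+8=13)->'n', 'j'(9+8=17)->'r', 'v'(21+8=29, 29 mod 26=3)->'d', 'k'(10+8=18)->'s'
Result: dnrds


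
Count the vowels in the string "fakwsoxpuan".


Input string: 'fakwsoxpuan'
Operation: count vowels (a, e, i, o, u)
Scan: s[0]='f', s[1]='a' (vowel), s[2]='k', s[3]='w', s[4]='s', s[5]='o' (vowel), s[6]='x', s[7]='p', s[8]='u' (vowel), s[9]='a' (vowel), s[10]='n'
Vowels found: 4
Result: 4


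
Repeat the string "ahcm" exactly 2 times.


Input string: 'ahcm'
Operation: repeat 2 times
Concatenation: 'ahcm' + 'ahcm'
Result: ahcmahcm


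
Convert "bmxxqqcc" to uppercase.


Input string: 'bmxxqqcc'
Operation: convert each letter to uppercase
Mapping: 'b'->'B', 'm'->'M', 'x'->'X', 'x'->'X', 'q'->'Q', 'q'->'Q', 'c'->'C', 'c'->'C'
Result: BMXXQQCC


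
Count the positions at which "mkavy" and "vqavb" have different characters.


String 1: 'mkavy'
String 2: 'vqavb'
Compare each position: pos 0: 'm'!='v', pos 1: 'k'!='q', pos 2: 'a'=='a', pos 3: 'v'=='v', pos 4: 'y'!='b'
Differing positions: 3
Hamming distance: 3


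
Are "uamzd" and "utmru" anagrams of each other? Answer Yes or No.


String 1: 'uamzd' -> sorted: 'admuz'
String 2: 'utmru' -> sorted: 'mrtuu'
Compare sorted forms: 'admuz' != 'mrtuu'
Anagram: No


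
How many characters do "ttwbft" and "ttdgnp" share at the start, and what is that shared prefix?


String 1: 'ttwbft'
String 2: 'ttdgnp'
Compare position by position:
pos 0: 't' vs 't' match
pos 1: 't' vs 't' match
pos 2: 'w' vs 'd' differ -> stop
Longest common prefix: "tt" (length 2)


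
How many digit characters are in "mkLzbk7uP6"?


Input string: 'mkLzbk7uP6'
Operation: count digit characters (0-9)
Scan: 'm', 'k', 'L', 'z', 'b', 'k', '7'(digit), 'u', 'P', '6'(digit)
Digits found: 2
Result: 2


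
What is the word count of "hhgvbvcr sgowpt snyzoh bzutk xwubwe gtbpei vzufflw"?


Input string: 'hhgvbvcr sgowpt snyzoh bzutk xwubwe gtbpei vzufflw'
Operation: split by spaces
Words found: 'hhgvbvcr', 'sgowpt', 'snyzoh', 'bzutk', 'xwubwe', 'gtbpei', 'vzufflw'
Word count: 7


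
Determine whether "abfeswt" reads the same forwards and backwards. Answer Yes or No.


Input string: 'abfeswt'
Reversed: 'twsefba'
Compare pairs: s[0]='a' vs s[6]='t' (mismatch), s[1]='b' vs s[5]='w' (mismatch), s[2]='f' vs s[4]='s' (mismatch)
Palindrome: No


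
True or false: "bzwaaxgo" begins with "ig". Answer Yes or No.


Input string: 'bzwaaxgo'
Prefix to check: 'ig'
First 2 characters of input: 'bz'
Match: False
Result: No


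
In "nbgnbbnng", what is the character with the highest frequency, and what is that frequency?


Input: 'nbgnbbnng'
Operation: tally each character
Counts: 'b':3, 'g':2, 'n':4
Maximum: 'n' appears 4 times


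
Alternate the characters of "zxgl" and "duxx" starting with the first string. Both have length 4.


String 1: 'zxgl'
String 2: 'duxx'
Operation: alternate characters
Pairs: 'z'+'d', 'x'+'u', 'g'+'x', 'l'+'x'
Result: zdxugxlx


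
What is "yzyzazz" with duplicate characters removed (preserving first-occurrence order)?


Input: 'yzyzazz'
Operation: keep first occurrence of each character
Scan: s[0]='y' new -> keep; s[1]='z' new -> keep; s[2]='y' seen -> skip; s[3]='z' seen -> skip; s[4]='a' new -> keep; s[5]='z' seen -> skip; s[6]='z' seen -> skip
Result: yza


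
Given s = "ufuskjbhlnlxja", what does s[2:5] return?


Input string: 'ufuskjbhlnlxja'
Operation: slice [2:5]
Extract characters: s[2]='u', s[3]='s', s[4]='k'
Result: usk


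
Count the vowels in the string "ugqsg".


Input string: 'ugqsg'
Operation: count vowels (a, e, i, o, u)
Scan: s[0]='u' (vowel), s[1]='g', s[2]='q', s[3]='s', s[4]='g'
Vowels found: 1
Result: 1


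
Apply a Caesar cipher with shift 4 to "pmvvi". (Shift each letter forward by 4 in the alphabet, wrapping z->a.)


Input: 'pmvvi', shift = 4
Operation: for each letter, (position + 4) mod 26
Mapping: 'p'(15+4=19)->'t', 'm'(12+4=16)->'q', 'v'(21+4=25)->'z', 'v'(21+4=25)->'z', 'i'(8+4=12)->'m'
Result: tqzzm


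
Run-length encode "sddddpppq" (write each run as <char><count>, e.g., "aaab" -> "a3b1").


Input: 'sddddpppq'
Operation: identify consecutive runs
Runs: 's' -> s1, 'dddd' -> d4, 'ppp' -> p3, 'q' -> q1
Encoded: s1d4p3q1


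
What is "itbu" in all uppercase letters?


Input string: 'itbu'
Operation: convert each letter to uppercase
Mapping: 'i'->'I', 't'->'T', 'b'->'B', 'u'->'U'
Result: ITBU


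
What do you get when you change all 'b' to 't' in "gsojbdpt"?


Input string: 'gsojbdpt'
Operation: replace 'b' with 't'
Positions of 'b': 4
After replacement: gsojtdpt


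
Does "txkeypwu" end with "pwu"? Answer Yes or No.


Input string: 'txkeypwu'
Suffix to check: 'pwu'
Last 3 characters of input: 'pwu'
Match: True
Result: Yes


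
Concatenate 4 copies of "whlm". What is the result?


Input string: 'whlm'
Operation: repeat 4 times
Concatenation: 'whlm' + 'whlm' + 'whlm' + 'whlm'
Result: whlmwhlmwhlmwhlm


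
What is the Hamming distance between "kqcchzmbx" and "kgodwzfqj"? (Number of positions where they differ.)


String 1: 'kqcchzmbx'
String 2: 'kgodwzfqj'
Compare each position: pos 0: 'k'=='k', pos 1: 'q'!='g', pos 2: 'c'!='o', pos 3: 'c'!='d', pos 4: 'h'!='w', pos 5: 'z'=='z', pos 6: 'm'!='f', pos 7: 'b'!='q', pos 8: 'x'!='j'
Differing positions: 7
Hamming distance: 7


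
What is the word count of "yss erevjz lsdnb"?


Input string: 'yss erevjz lsdnb'
Operation: split by spaces
Words found: 'yss', 'erevjz', 'lsdnb'
Word count: 3


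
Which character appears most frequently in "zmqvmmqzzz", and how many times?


Input: 'zmqvmmqzzz'
Operation: tally each character
Counts: 'm':3, 'q':2, 'v':1, 'z':4
Maximum: 'z' appears 4 times


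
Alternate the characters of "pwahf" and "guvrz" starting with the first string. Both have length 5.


String 1: 'pwahf'
String 2: 'guvrz'
Operation: alternate characters
Pairs: 'p'+'g', 'w'+'u', 'a'+'v', 'h'+'r', 'f'+'z'
Result: pgwuavhrfz


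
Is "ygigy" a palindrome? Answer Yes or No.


Input string: 'ygigy'
Reversed: 'ygigy'
Compare pairs: s[0]='y' vs s[4]='y' (match), s[1]='g' vs s[3]='g' (match)
Palindrome: Yes


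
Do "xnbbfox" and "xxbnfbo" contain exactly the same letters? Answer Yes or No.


String 1: 'xnbbfox' -> sorted: 'bbfnoxx'
String 2: 'xxbnfbo' -> sorted: 'bbfnoxx'
Compare sorted forms: 'bbfnoxx' == 'bbfnoxx'
Anagram: Yes


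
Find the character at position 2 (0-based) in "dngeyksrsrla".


Input string: 'dngeyksrsrla'
Operation: get character at index 2
Index mapping: s[0]='d', s[1]='n', s[2]='g'
Result: 'g'


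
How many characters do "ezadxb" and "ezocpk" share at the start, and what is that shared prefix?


String 1: 'ezadxb'
String 2: 'ezocpk'
Compare position by position:
pos 0: 'e' vs 'e' match
pos 1: 'z' vs 'z' match
pos 2: 'a' vs 'o' differ -> stop
Longest common prefix: "ez" (length 2)


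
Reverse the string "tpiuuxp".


Input string: 'tpiuuxp'
Operation: reverse character order
Original order: 't' -> 'p' -> 'i' -> 'u' -> 'u' -> 'x' -> 'p'
Reversed order: 'p' -> 'x' -> 'u' -> 'u' -> 'i' -> 'p' -> 't'
Result: pxuuipt


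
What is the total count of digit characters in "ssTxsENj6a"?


Input string: 'ssTxsENj6a'
Operation: count digit characters (0-9)
Scan: 's', 's', 'T', 'x', 's', 'E', 'N', 'j', '6'(digit), 'a'
Digits found: 1
Result: 1


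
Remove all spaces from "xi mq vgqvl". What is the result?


Input string: 'xi mq vgqvl'
Operation: remove all spaces
Words: 'xi', 'mq', 'vgqvl'
Join without spaces: ximqvgqvl


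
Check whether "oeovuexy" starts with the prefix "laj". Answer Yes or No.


Input string: 'oeovuexy'
Prefix to check: 'laj'
First 3 characters of input: 'oeo'
Match: False
Result: No


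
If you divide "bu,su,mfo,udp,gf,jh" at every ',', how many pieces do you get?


Input string: 'bu,su,mfo,udp,gf,jh'
Delimiter: ','
Split result: 'bu', 'su', 'mfo', 'udp', 'gf', 'jh'
Number of parts: 6


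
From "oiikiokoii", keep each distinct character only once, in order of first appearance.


Input: 'oiikiokoii'
Operation: keep first occurrence of each character
Scan: s[0]='o' new -> keep; s[1]='i' new -> keep; s[2]='i' seen -> skip; s[3]='k' new -> keep; s[4]='i' seen -> skip; s[5]='o' seen -> skip; s[6]='k' seen -> skip; s[7]='o' seen -> skip; s[8]='i' seen -> skip; s[9]='i' seen -> skip
Result: oik


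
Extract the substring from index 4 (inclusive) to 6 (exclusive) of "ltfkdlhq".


Input string: 'ltfkdlhq'
Operation: slice [4:6]
Extract characters: s[4]='d', s[5]='l'
Result: dl


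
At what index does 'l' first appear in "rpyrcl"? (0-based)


Input string: 'rpyrcl'
Target: 'l'
Scanning left to right: s[0]='r', s[1]='p', s[2]='y', s[3]='r', s[4]='c', s[5]='l'
First match at index: 5


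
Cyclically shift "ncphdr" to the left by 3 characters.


Input: 'ncphdr', shift = 3
Operation: split at index 3 and swap parts
Front part s[0:3] = 'ncp'
Back part s[3:] = 'hdr'
Rotated = back + front = 'hdr' + 'ncp'
Result: hdrncp


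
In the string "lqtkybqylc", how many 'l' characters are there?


Input string: 'lqtkybqylc'
Target character: 'l'
Scan each position: s[0]='l', s[8]='l'
Matches found at indices: 0, 8
Total: 2


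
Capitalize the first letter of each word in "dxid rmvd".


Input string: 'dxid rmvd'
Operation: capitalize first letter of each word
Word transformations: 'dxid'->'Dxid', 'rmvd'->'Rmvd'
Result: Dxid Rmvd


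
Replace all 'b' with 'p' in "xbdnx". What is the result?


Input string: 'xbdnx'
Operation: replace 'b' with 'p'
Positions of 'b': 1
After replacement: xpdnx


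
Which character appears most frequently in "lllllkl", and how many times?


Input: 'lllllkl'
Operation: tally each character
Counts: 'k':1, 'l':6
Maximum: 'l' appears 6 times


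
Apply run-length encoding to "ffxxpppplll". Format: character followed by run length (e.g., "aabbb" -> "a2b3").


Input: 'ffxxpppplll'
Operation: identify consecutive runs
Runs: 'ff' -> f2, 'xx' -> x2, 'pppp' -> p4, 'lll' -> l3
Encoded: f2x2p4l3


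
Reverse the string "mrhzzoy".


Input string: 'mrhzzoy'
Operation: reverse character order
Original order: 'm' -> 'r' -> 'h' -> 'z' -> 'z' -> 'o' -> 'y'
Reversed order: 'y' -> 'o' -> 'z' -> 'z' -> 'h' -> 'r' -> 'm'
Result: yozzhrm


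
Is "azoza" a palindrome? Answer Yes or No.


Input string: 'azoza'
Reversed: 'azoza'
Compare pairs: s[0]='a' vs s[4]='a' (match), s[1]='z' vs s[3]='z' (match)
Palindrome: Yes


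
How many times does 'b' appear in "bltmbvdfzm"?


Input string: 'bltmbvdfzm'
Target character: 'b'
Scan each position: s[0]='b', s[4]='b'
Matches found at indices: 0, 4
Total: 2


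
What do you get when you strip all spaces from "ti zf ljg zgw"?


Input string: 'ti zf ljg zgw'
Operation: remove all spaces
Words: 'ti', 'zf', 'ljg', 'zgw'
Join without spaces: tizfljgzgw


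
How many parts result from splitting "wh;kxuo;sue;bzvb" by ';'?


Input string: 'wh;kxuo;sue;bzvb'
Delimiter: ';'
Split result: 'wh', 'kxuo', 'sue', 'bzvb'
Number of parts: 4


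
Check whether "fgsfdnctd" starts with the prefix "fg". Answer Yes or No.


Input string: 'fgsfdnctd'
Prefix to check: 'fg'
First 2 characters of input: 'fg'
Match: True
Result: Yes


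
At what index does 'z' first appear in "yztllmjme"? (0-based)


Input string: 'yztllmjme'
Target: 'z'
Scanning left to right: s[0]='y', s[1]='z'
First match at index: 1


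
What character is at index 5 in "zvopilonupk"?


Input string: 'zvopilonupk'
Operation: get character at index 5
Index mapping: s[0]='z', s[1]='v', s[2]='o', s[3]='p', s[4]='i', s[5]='l'
Result: 'l'
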